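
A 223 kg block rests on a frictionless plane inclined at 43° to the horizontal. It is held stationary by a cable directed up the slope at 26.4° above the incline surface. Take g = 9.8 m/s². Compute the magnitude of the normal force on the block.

N ≈ 858 N

Take axes along and perpendicular to the incline. Weight components: W sin 43° = 1490 N down-slope, W cos 43° = 1598 N into the surface.
Along incline: T cos 26.4° = W sin 43° → T = 1664 N.
Perpendicular: N = W cos 43° − T sin 26.4° = 858.4 N.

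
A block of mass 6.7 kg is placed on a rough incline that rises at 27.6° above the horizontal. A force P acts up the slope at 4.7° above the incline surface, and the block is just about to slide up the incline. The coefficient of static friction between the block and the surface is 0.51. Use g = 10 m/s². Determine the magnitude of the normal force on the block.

N ≈ 54.5 N

On the verge of sliding up the incline, friction equals μN and acts down the slope.
Perpendicular: N + P sin 4.7° = W cos 27.6° = 59.38 N.
Along incline: P cos 4.7° = W sin 27.6° + μN  with W sin 27.6° = 31.04 N.
Solving the pair for P and N: P = 59.05 N, N = 54.54 N (and f = μN = 27.81 N).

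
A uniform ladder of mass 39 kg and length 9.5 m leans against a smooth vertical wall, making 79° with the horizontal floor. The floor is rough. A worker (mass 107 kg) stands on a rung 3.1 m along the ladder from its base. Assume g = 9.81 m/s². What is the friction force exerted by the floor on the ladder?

Torques about the foot: N_wall · 9.5 sin 79° = 39×9.81×4.75 cos 79° + 107×9.81×3.1 cos 79° → N_wall = 103.76 N.
ΣF_x = 0: f_floor = N_wall = 103.76 N.

f ≈ 104 N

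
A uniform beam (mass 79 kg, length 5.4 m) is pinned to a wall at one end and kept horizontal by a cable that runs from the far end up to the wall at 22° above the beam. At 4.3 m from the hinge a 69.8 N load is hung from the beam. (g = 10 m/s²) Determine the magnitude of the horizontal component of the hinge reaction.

Take torques about the hinge: T sin 22° · 5.4 = 79×10×2.7 + 69.8×4.3 = 2433.1 N·m.
So T = 2433.1 / (0.3746 × 5.4) = 1202.8 N.
ΣF_x = 0: H_x = T cos 22° = 1115.2 N.

H_x ≈ 1120 N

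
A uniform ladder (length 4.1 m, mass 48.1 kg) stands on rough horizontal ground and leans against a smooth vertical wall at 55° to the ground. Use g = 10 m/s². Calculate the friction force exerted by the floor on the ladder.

f ≈ 168 N

Torques about the foot: N_wall · 4.1 sin 55° = 48.1×10×2.05 cos 55° → N_wall = 168.4 N.
ΣF_x = 0: f_floor = N_wall = 168.4 N.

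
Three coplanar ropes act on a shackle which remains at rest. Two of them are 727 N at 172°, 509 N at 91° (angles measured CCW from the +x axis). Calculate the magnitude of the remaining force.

F ≈ 950 N

Sum the known components: ΣF_x = -728.8 N, ΣF_y = 610.1 N.
For equilibrium the remaining force must supply (−ΣF_x, −ΣF_y) = (728.8, -610.1) N.
Magnitude = √((728.8)² + (-610.1)²) = 950.5 N; direction = atan2(-610.1, 728.8) = 320.1°.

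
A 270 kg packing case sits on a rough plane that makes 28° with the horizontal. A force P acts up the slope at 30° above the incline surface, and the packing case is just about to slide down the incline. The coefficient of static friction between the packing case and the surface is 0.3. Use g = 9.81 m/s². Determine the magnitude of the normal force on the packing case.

On the verge of sliding down the incline, friction equals μN and acts up the slope.
Perpendicular: N + P sin 30° = W cos 28° = 2339 N.
Along incline: P cos 30° + μN = W sin 28° with W sin 28° = 1243 N.
Solving the pair for P and N: P = 756.8 N, N = 1960 N (and f = μN = 588.1 N).

N ≈ 1960 N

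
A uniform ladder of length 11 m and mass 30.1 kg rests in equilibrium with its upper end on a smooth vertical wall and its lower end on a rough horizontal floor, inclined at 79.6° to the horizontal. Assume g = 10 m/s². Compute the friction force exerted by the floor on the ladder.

Torques about the foot: N_wall · 11 sin 79.6° = 30.1×10×5.5 cos 79.6° → N_wall = 27.622 N.
ΣF_x = 0: f_floor = N_wall = 27.622 N.

f ≈ 27.6 N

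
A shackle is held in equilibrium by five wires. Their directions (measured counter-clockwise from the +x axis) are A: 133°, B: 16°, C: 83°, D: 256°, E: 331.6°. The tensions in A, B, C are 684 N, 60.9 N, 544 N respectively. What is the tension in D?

Resolve: ΣF_x = 684 cos 133° + 60.9 cos 16° + 544 cos 83° + T_D cos 256° + T_E cos 331.6° = 0.
        ΣF_y = 684 sin 133° + 60.9 sin 16° + 544 sin 83° + T_D sin 256° + T_E sin 331.6° = 0.
The known terms sum to (-341.6, 1057) N, so -0.2419 T_D + 0.8796 T_E = 341.6 and -0.9703 T_D − 0.4756 T_E = -1057.
Solving simultaneously: T_D = 792.2 N, T_E = 606.3 N.

T_D ≈ 792 N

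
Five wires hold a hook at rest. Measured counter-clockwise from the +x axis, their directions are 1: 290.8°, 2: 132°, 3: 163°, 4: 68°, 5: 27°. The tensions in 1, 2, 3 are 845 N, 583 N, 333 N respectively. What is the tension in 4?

Resolve: ΣF_x = 845 cos 290.8° + 583 cos 132° + 333 cos 163° + T_4 cos 68° + T_5 cos 27° = 0.
        ΣF_y = 845 sin 290.8° + 583 sin 132° + 333 sin 163° + T_4 sin 68° + T_5 sin 27° = 0.
The known terms sum to (-408.5, -259.3) N, so 0.3746 T_4 + 0.8910 T_5 = 408.5 and 0.9272 T_4 + 0.4540 T_5 = 259.3.
Solving simultaneously: T_4 = 69.51 N, T_5 = 429.2 N.

T_4 ≈ 69.5 N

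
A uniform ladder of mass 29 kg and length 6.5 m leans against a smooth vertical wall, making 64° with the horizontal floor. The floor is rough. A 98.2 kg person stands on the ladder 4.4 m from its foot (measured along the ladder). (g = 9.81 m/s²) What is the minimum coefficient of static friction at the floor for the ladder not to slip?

μ_min ≈ 0.310

ΣF_y = 0: N_floor = 29×9.81 + 98.2×9.81 = 1247.8 N.
Torques about the foot: N_wall · 6.5 sin 64° = 29×9.81×3.25 cos 64° + 98.2×9.81×4.4 cos 64° → N_wall = 387.43 N.
ΣF_x = 0: f_floor = N_wall = 387.43 N.
μ_min = f_floor / N_floor = 387.43 / 1247.8 = 0.3105.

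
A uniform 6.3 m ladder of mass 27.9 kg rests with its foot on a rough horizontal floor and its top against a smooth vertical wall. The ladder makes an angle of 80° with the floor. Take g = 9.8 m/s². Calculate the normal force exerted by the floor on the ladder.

ΣF_y = 0: N_floor = 27.9×9.8 = 273.42 N.

N_floor ≈ 273 N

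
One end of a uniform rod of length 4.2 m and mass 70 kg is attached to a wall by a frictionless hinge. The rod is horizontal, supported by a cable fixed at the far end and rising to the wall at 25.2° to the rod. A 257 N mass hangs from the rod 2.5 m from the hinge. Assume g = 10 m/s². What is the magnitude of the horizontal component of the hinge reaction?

Take torques about the hinge: T sin 25.2° · 4.2 = 70×10×2.1 + 257×2.5 = 2112.5 N·m.
So T = 2112.5 / (0.4258 × 4.2) = 1181.3 N.
ΣF_x = 0: H_x = T cos 25.2° = 1068.9 N.

H_x ≈ 1070 N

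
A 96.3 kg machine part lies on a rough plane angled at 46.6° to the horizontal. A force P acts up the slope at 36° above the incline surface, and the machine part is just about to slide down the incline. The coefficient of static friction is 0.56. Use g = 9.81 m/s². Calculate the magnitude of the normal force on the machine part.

On the verge of sliding down the incline, friction equals μN and acts up the slope.
Perpendicular: N + P sin 36° = W cos 46.6° = 649.1 N.
Along incline: P cos 36° + μN = W sin 46.6° with W sin 46.6° = 686.4 N.
Solving the pair for P and N: P = 672.9 N, N = 253.6 N (and f = μN = 142 N).

N ≈ 254 N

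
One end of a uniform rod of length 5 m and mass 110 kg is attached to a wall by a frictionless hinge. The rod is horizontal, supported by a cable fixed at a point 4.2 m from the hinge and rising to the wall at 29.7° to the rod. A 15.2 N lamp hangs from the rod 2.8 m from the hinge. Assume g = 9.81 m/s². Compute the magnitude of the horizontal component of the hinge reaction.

H_x ≈ 1140 N

Take torques about the hinge: T sin 29.7° · 4.2 = 110×9.81×2.5 + 15.2×2.8 = 2740.3 N·m.
So T = 2740.3 / (0.4955 × 4.2) = 1316.9 N.
ΣF_x = 0: H_x = T cos 29.7° = 1143.9 N.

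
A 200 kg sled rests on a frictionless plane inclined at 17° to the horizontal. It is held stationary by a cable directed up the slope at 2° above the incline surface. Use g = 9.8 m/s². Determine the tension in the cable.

Take axes along and perpendicular to the incline. Weight components: W sin 17° = 573 N down-slope, W cos 17° = 1874 N into the surface.
Along incline: T cos 2° = W sin 17° → T = 573.4 N.
Perpendicular: N = W cos 17° − T sin 2° = 1854 N.

T ≈ 573 N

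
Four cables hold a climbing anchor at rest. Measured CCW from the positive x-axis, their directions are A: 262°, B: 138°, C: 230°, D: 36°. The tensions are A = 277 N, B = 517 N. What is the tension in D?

T_D ≈ 1530 N

Resolve: ΣF_x = 277 cos 262° + 517 cos 138° + T_C cos 230° + T_D cos 36° = 0.
        ΣF_y = 277 sin 262° + 517 sin 138° + T_C sin 230° + T_D sin 36° = 0.
The known terms sum to (-422.8, 71.64) N, so -0.6428 T_C + 0.8090 T_D = 422.8 and -0.7660 T_C + 0.5878 T_D = -71.64.
Solving simultaneously: T_C = 1267 N, T_D = 1529 N.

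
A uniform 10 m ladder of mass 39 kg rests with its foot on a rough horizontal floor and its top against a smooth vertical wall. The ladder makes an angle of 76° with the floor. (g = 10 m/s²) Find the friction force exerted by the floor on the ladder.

f ≈ 48.6 N

Torques about the foot: N_wall · 10 sin 76° = 39×10×5 cos 76° → N_wall = 48.619 N.
ΣF_x = 0: f_floor = N_wall = 48.619 N.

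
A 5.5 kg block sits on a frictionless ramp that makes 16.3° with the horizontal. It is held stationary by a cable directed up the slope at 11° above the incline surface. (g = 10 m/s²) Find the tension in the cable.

T ≈ 15.7 N

Take axes along and perpendicular to the incline. Weight components: W sin 16.3° = 15.44 N down-slope, W cos 16.3° = 52.79 N into the surface.
Along incline: T cos 11° = W sin 16.3° → T = 15.73 N.
Perpendicular: N = W cos 16.3° − T sin 11° = 49.79 N.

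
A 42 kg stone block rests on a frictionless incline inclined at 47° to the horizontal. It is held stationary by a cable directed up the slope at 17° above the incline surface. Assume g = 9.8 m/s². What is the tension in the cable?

Take axes along and perpendicular to the incline. Weight components: W sin 47° = 301 N down-slope, W cos 47° = 280.7 N into the surface.
Along incline: T cos 17° = W sin 47° → T = 314.8 N.
Perpendicular: N = W cos 47° − T sin 17° = 188.7 N.

T ≈ 315 N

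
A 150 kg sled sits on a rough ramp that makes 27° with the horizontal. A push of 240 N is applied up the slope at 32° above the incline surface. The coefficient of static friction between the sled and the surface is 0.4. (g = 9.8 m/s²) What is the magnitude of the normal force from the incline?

Axes along / perpendicular to the incline. W sin 27° = 667.4 N down-slope; W cos 27° = 1310 N into the surface.
Perpendicular: N = W cos 27° − P sin 32° = 1310 − 127.2 = 1183 N.
Along incline: P cos 32° + f = W sin 27° (friction acts up-slope) → f = 667.4 − 203.5 = 463.8 N.
|f| = 463.8 N ≤ μN = 473 N, so the sled is indeed static.

N ≈ 1180 N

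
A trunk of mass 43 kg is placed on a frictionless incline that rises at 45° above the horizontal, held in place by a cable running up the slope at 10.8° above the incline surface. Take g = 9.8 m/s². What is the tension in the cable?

T ≈ 303 N

Take axes along and perpendicular to the incline. Weight components: W sin 45° = 298 N down-slope, W cos 45° = 298 N into the surface.
Along incline: T cos 10.8° = W sin 45° → T = 303.3 N.
Perpendicular: N = W cos 45° − T sin 10.8° = 241.1 N.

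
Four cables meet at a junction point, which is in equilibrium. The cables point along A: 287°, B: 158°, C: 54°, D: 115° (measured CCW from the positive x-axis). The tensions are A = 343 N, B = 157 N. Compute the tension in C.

T_C ≈ 177 N

Resolve: ΣF_x = 343 cos 287° + 157 cos 158° + T_C cos 54° + T_D cos 115° = 0.
        ΣF_y = 343 sin 287° + 157 sin 158° + T_C sin 54° + T_D sin 115° = 0.
The known terms sum to (-45.28, -269.2) N, so 0.5878 T_C − 0.4226 T_D = 45.28 and 0.8090 T_C + 0.9063 T_D = 269.2.
Solving simultaneously: T_C = 177 N, T_D = 139 N.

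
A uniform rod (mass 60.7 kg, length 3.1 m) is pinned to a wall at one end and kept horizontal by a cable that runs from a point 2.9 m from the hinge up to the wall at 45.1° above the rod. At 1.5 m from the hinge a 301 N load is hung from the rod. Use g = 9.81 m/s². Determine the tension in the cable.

T ≈ 669 N

Take torques about the hinge: T sin 45.1° · 2.9 = 60.7×9.81×1.55 + 301×1.5 = 1374.5 N·m.
So T = 1374.5 / (0.7083 × 2.9) = 669.11 N.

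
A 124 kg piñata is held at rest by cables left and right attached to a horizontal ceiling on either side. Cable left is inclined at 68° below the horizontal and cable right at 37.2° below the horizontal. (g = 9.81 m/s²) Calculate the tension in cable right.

Weight W = 124 × 9.81 = 1216 N acts straight down.
Horizontal: T_left cos 68° = T_right cos 37.2°  →  T_left = 2.126 T_right.
Vertical: T_left sin 68° + T_right sin 37.2° = 1216.
Substituting the horizontal relation into the vertical equation gives 2.576 T_right = 1216, so T_right = 472.2 N.

T_right ≈ 472 N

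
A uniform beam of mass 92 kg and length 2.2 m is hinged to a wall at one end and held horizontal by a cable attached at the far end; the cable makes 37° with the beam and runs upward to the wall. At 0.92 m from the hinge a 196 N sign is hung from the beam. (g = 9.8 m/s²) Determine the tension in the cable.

T ≈ 885 N

Take torques about the hinge: T sin 37° · 2.2 = 92×9.8×1.1 + 196×0.92 = 1172.1 N·m.
So T = 1172.1 / (0.6018 × 2.2) = 885.26 N.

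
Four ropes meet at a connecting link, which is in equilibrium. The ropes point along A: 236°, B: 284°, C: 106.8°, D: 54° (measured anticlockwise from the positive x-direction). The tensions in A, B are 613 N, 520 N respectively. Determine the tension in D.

Resolve: ΣF_x = 613 cos 236° + 520 cos 284° + T_C cos 106.8° + T_D cos 54° = 0.
        ΣF_y = 613 sin 236° + 520 sin 284° + T_C sin 106.8° + T_D sin 54° = 0.
The known terms sum to (-217, -1013) N, so -0.2890 T_C + 0.5878 T_D = 217 and 0.9573 T_C + 0.8090 T_D = 1013.
Solving simultaneously: T_C = 527 N, T_D = 628.3 N.

T_D ≈ 628 N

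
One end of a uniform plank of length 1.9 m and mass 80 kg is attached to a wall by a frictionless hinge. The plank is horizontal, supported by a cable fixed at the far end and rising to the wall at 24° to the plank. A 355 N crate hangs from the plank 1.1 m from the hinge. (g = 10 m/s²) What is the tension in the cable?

T ≈ 1490 N

Take torques about the hinge: T sin 24° · 1.9 = 80×10×0.95 + 355×1.1 = 1150.5 N·m.
So T = 1150.5 / (0.4067 × 1.9) = 1488.7 N.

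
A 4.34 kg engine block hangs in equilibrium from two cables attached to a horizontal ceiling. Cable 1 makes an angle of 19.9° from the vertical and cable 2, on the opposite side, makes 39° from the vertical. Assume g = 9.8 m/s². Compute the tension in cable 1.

Angles from the horizontal: cable 1 is 90° − 19.9° = 70.1°, cable 2 is 90° − 39° = 51°.
Weight W = 4.34 × 9.8 = 42.53 N acts straight down.
Horizontal: T_1 cos 70.1° = T_2 cos 51°  →  T_2 = 0.5409 T_1.
Vertical: T_1 sin 70.1° + T_2 sin 51° = 42.53.
Substituting the horizontal relation into the vertical equation gives 1.361 T_1 = 42.53, so T_1 = 31.26 N.

T_1 ≈ 31.3 N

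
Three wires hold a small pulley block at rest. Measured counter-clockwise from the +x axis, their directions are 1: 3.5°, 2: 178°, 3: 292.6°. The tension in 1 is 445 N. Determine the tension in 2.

Resolve: ΣF_x = 445 cos 3.5° + T_2 cos 178° + T_3 cos 292.6° = 0.
        ΣF_y = 445 sin 3.5° + T_2 sin 178° + T_3 sin 292.6° = 0.
The known terms sum to (444.2, 27.17) N, so -0.9994 T_2 + 0.3843 T_3 = -444.2 and 0.0349 T_2 − 0.9232 T_3 = -27.17.
Solving simultaneously: T_2 = 462.5 N, T_3 = 46.91 N.

T_2 ≈ 462 N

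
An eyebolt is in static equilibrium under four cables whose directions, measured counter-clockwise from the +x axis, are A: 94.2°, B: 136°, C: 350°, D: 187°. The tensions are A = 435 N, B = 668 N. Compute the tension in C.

T_C ≈ 3260 N

Resolve: ΣF_x = 435 cos 94.2° + 668 cos 136° + T_C cos 350° + T_D cos 187° = 0.
        ΣF_y = 435 sin 94.2° + 668 sin 136° + T_C sin 350° + T_D sin 187° = 0.
The known terms sum to (-512.4, 897.9) N, so 0.9848 T_C − 0.9925 T_D = 512.4 and -0.1736 T_C − 0.1219 T_D = -897.9.
Solving simultaneously: T_C = 3262 N, T_D = 2720 N.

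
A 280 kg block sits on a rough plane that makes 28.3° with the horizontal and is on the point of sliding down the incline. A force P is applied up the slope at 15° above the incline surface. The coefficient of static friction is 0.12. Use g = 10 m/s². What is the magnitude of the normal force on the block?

On the verge of sliding down the incline, friction equals μN and acts up the slope.
Perpendicular: N + P sin 15° = W cos 28.3° = 2465 N.
Along incline: P cos 15° + μN = W sin 28.3° with W sin 28.3° = 1327 N.
Solving the pair for P and N: P = 1103 N, N = 2180 N (and f = μN = 261.6 N).

N ≈ 2180 N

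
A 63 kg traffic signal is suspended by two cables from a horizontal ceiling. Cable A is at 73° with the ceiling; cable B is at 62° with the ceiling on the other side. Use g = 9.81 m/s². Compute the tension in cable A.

T_A ≈ 410 N

Weight W = 63 × 9.81 = 618 N acts straight down.
Horizontal: T_A cos 73° = T_B cos 62°  →  T_B = 0.6228 T_A.
Vertical: T_A sin 73° + T_B sin 62° = 618.
Substituting the horizontal relation into the vertical equation gives 1.506 T_A = 618, so T_A = 410.3 N.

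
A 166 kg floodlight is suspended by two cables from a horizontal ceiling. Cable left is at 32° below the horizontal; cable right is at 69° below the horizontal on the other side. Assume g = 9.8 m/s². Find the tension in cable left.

Weight W = 166 × 9.8 = 1627 N acts straight down.
Horizontal: T_left cos 32° = T_right cos 69°  →  T_right = 2.366 T_left.
Vertical: T_left sin 32° + T_right sin 69° = 1627.
Substituting the horizontal relation into the vertical equation gives 2.739 T_left = 1627, so T_left = 593.9 N.

T_left ≈ 594 N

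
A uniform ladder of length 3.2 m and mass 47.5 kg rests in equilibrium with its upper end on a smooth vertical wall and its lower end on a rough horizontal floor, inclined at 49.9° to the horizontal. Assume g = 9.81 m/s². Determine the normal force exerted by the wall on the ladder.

Torques about the foot: N_wall · 3.2 sin 49.9° = 47.5×9.81×1.6 cos 49.9° → N_wall = 196.19 N.

N_wall ≈ 196 N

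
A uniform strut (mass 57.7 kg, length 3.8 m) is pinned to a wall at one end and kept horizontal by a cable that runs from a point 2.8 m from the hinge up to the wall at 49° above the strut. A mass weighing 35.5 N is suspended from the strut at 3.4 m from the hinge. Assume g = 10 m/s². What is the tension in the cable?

Take torques about the hinge: T sin 49° · 2.8 = 57.7×10×1.9 + 35.5×3.4 = 1217 N·m.
So T = 1217 / (0.7547 × 2.8) = 575.91 N.

T ≈ 576 N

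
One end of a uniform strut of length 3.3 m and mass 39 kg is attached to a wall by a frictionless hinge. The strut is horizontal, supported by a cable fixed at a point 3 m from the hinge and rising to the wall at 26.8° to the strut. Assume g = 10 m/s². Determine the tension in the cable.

T ≈ 476 N

Take torques about the hinge: T sin 26.8° · 3 = 39×10×1.65 = 643.5 N·m.
So T = 643.5 / (0.4509 × 3) = 475.74 N.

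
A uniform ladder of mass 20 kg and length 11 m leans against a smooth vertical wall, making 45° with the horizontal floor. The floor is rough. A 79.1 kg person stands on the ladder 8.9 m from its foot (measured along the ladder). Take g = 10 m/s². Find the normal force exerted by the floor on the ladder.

N_floor ≈ 991 N

ΣF_y = 0: N_floor = 20×10 + 79.1×10 = 991 N.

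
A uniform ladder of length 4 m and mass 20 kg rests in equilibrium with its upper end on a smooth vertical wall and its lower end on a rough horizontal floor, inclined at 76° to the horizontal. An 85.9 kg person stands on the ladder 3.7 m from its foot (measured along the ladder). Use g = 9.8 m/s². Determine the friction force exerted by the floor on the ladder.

f ≈ 219 N

Torques about the foot: N_wall · 4 sin 76° = 20×9.8×2 cos 76° + 85.9×9.8×3.7 cos 76° → N_wall = 218.58 N.
ΣF_x = 0: f_floor = N_wall = 218.58 N.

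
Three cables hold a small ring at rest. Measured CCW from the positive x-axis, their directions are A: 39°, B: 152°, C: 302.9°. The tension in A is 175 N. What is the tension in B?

T_B ≈ 358 N

Resolve: ΣF_x = 175 cos 39° + T_B cos 152° + T_C cos 302.9° = 0.
        ΣF_y = 175 sin 39° + T_B sin 152° + T_C sin 302.9° = 0.
The known terms sum to (136, 110.1) N, so -0.8829 T_B + 0.5432 T_C = -136 and 0.4695 T_B − 0.8396 T_C = -110.1.
Solving simultaneously: T_B = 357.8 N, T_C = 331.2 N.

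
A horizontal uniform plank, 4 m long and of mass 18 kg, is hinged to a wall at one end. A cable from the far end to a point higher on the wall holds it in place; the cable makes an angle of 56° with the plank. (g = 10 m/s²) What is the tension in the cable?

T ≈ 109 N

Take torques about the hinge: T sin 56° · 4 = 18×10×2 = 360 N·m.
So T = 360 / (0.8290 × 4) = 108.56 N.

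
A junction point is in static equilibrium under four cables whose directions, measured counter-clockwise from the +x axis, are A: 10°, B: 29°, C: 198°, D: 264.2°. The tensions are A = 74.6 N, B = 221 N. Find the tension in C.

T_C ≈ 277 N

Resolve: ΣF_x = 74.6 cos 10° + 221 cos 29° + T_C cos 198° + T_D cos 264.2° = 0.
        ΣF_y = 74.6 sin 10° + 221 sin 29° + T_C sin 198° + T_D sin 264.2° = 0.
The known terms sum to (266.8, 120.1) N, so -0.9511 T_C − 0.1011 T_D = -266.8 and -0.3090 T_C − 0.9949 T_D = -120.1.
Solving simultaneously: T_C = 276.8 N, T_D = 34.74 N.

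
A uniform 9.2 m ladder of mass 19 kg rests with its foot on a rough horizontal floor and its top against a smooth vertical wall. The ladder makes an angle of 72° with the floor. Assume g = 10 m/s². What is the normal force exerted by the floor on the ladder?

ΣF_y = 0: N_floor = 19×10 = 190 N.

N_floor ≈ 190 N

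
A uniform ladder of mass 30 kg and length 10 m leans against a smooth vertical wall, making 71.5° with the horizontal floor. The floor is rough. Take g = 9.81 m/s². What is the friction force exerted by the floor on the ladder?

f ≈ 49.2 N

Torques about the foot: N_wall · 10 sin 71.5° = 30×9.81×5 cos 71.5° → N_wall = 49.236 N.
ΣF_x = 0: f_floor = N_wall = 49.236 N.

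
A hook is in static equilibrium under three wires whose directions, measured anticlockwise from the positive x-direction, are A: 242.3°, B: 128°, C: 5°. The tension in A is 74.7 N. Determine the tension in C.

Resolve: ΣF_x = 74.7 cos 242.3° + T_B cos 128° + T_C cos 5° = 0.
        ΣF_y = 74.7 sin 242.3° + T_B sin 128° + T_C sin 5° = 0.
The known terms sum to (-34.72, -66.14) N, so -0.6157 T_B + 0.9962 T_C = 34.72 and 0.7880 T_B + 0.0872 T_C = 66.14.
Solving simultaneously: T_B = 74.95 N, T_C = 81.18 N.

T_C ≈ 81.2 N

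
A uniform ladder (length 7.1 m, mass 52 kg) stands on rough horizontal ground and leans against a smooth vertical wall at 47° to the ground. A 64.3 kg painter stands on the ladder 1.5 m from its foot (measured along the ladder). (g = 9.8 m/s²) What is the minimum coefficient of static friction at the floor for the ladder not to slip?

ΣF_y = 0: N_floor = 52×9.8 + 64.3×9.8 = 1139.7 N.
Torques about the foot: N_wall · 7.1 sin 47° = 52×9.8×3.55 cos 47° + 64.3×9.8×1.5 cos 47° → N_wall = 361.75 N.
ΣF_x = 0: f_floor = N_wall = 361.75 N.
μ_min = f_floor / N_floor = 361.75 / 1139.7 = 0.3174.

μ_min ≈ 0.317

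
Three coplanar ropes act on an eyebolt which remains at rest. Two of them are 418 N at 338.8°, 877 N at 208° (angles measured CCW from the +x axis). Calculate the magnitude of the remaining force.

F ≈ 682 N

Sum the known components: ΣF_x = -384.6 N, ΣF_y = -562.9 N.
For equilibrium the remaining force must supply (−ΣF_x, −ΣF_y) = (384.6, 562.9) N.
Magnitude = √((384.6)² + (562.9)²) = 681.8 N; direction = atan2(562.9, 384.6) = 55.7°.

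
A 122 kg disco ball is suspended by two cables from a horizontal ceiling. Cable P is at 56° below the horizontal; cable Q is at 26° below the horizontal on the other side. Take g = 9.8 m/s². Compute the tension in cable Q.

Weight W = 122 × 9.8 = 1196 N acts straight down.
Horizontal: T_P cos 56° = T_Q cos 26°  →  T_P = 1.607 T_Q.
Vertical: T_P sin 56° + T_Q sin 26° = 1196.
Substituting the horizontal relation into the vertical equation gives 1.771 T_Q = 1196, so T_Q = 675.1 N.

T_Q ≈ 675 N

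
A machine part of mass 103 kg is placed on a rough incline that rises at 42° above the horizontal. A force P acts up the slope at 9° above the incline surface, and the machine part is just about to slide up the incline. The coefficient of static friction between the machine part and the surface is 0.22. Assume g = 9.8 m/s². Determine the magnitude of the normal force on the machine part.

N ≈ 621 N

On the verge of sliding up the incline, friction equals μN and acts down the slope.
Perpendicular: N + P sin 9° = W cos 42° = 750.1 N.
Along incline: P cos 9° = W sin 42° + μN  with W sin 42° = 675.4 N.
Solving the pair for P and N: P = 822.3 N, N = 621.5 N (and f = μN = 136.7 N).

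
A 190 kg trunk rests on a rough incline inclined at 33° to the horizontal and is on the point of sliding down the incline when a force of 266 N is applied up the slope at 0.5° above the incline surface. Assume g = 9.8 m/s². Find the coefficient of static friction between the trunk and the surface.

μ ≈ 0.480

On the verge of sliding down the incline, friction is at its maximum μN and acts up the slope.
Perpendicular to incline: N = W cos 33° − P sin 0.5° = 1562 − 2.321 = 1559 N.
Along incline: P cos 0.5° + μN = W sin 33° → μ = (W sin 33° − P cos 0.5°) / N = 0.4798.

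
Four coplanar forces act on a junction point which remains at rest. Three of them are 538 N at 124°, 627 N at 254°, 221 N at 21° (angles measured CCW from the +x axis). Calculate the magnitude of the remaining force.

F ≈ 278 N

Sum the known components: ΣF_x = -267.3 N, ΣF_y = -77.49 N.
For equilibrium the remaining force must supply (−ΣF_x, −ΣF_y) = (267.3, 77.49) N.
Magnitude = √((267.3)² + (77.49)²) = 278.4 N; direction = atan2(77.49, 267.3) = 16.2°.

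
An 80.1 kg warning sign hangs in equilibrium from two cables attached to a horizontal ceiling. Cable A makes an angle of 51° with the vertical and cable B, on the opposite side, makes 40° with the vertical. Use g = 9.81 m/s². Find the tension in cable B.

T_B ≈ 611 N

Angles from the horizontal: cable A is 90° − 51° = 39°, cable B is 90° − 40° = 50°.
Weight W = 80.1 × 9.81 = 785.8 N acts straight down.
Horizontal: T_A cos 39° = T_B cos 50°  →  T_A = 0.8271 T_B.
Vertical: T_A sin 39° + T_B sin 50° = 785.8.
Substituting the horizontal relation into the vertical equation gives 1.287 T_B = 785.8, so T_B = 610.8 N.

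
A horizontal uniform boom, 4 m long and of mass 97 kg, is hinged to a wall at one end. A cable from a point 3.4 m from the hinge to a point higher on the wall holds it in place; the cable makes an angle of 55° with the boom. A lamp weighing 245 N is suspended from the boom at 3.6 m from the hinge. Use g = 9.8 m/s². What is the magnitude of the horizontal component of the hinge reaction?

Take torques about the hinge: T sin 55° · 3.4 = 97×9.8×2 + 245×3.6 = 2783.2 N·m.
So T = 2783.2 / (0.8192 × 3.4) = 999.31 N.
ΣF_x = 0: H_x = T cos 55° = 573.18 N.

H_x ≈ 573 N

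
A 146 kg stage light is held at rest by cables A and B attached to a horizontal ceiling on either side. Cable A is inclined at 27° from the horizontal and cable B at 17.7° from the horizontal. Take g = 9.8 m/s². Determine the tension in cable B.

T_B ≈ 1810 N

Weight W = 146 × 9.8 = 1431 N acts straight down.
Horizontal: T_A cos 27° = T_B cos 17.7°  →  T_A = 1.069 T_B.
Vertical: T_A sin 27° + T_B sin 17.7° = 1431.
Substituting the horizontal relation into the vertical equation gives 0.7894 T_B = 1431, so T_B = 1812 N.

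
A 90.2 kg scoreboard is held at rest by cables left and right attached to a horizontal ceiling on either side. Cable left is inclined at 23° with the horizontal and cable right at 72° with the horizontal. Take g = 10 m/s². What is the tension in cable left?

T_left ≈ 280 N

Weight W = 90.2 × 10 = 902 N acts straight down.
Horizontal: T_left cos 23° = T_right cos 72°  →  T_right = 2.979 T_left.
Vertical: T_left sin 23° + T_right sin 72° = 902.
Substituting the horizontal relation into the vertical equation gives 3.224 T_left = 902, so T_left = 279.8 N.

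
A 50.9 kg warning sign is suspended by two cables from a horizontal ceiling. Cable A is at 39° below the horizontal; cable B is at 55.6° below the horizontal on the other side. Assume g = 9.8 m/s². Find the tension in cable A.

T_A ≈ 283 N

Weight W = 50.9 × 9.8 = 498.8 N acts straight down.
Horizontal: T_A cos 39° = T_B cos 55.6°  →  T_B = 1.376 T_A.
Vertical: T_A sin 39° + T_B sin 55.6° = 498.8.
Substituting the horizontal relation into the vertical equation gives 1.764 T_A = 498.8, so T_A = 282.7 N.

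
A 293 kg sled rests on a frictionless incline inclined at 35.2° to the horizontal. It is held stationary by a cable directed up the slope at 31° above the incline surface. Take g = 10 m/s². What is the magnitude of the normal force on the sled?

N ≈ 1380 N

Take axes along and perpendicular to the incline. Weight components: W sin 35.2° = 1689 N down-slope, W cos 35.2° = 2394 N into the surface.
Along incline: T cos 31° = W sin 35.2° → T = 1970 N.
Perpendicular: N = W cos 35.2° − T sin 31° = 1379 N.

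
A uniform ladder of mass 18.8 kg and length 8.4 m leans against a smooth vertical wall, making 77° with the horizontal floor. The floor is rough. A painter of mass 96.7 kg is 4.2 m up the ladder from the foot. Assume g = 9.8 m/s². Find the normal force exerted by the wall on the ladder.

N_wall ≈ 131 N

Torques about the foot: N_wall · 8.4 sin 77° = 18.8×9.8×4.2 cos 77° + 96.7×9.8×4.2 cos 77° → N_wall = 130.66 N.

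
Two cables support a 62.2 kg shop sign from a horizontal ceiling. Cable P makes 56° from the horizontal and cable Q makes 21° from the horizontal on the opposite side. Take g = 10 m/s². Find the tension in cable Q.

Weight W = 62.2 × 10 = 622 N acts straight down.
Horizontal: T_P cos 56° = T_Q cos 21°  →  T_P = 1.67 T_Q.
Vertical: T_P sin 56° + T_Q sin 21° = 622.
Substituting the horizontal relation into the vertical equation gives 1.742 T_Q = 622, so T_Q = 357 N.

T_Q ≈ 357 N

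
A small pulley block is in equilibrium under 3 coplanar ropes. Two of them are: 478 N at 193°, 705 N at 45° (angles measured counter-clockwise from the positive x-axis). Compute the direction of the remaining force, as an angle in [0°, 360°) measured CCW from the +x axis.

θ ≈ 265°

Sum the known components: ΣF_x = 32.76 N, ΣF_y = 391 N.
For equilibrium the remaining force must supply (−ΣF_x, −ΣF_y) = (-32.76, -391) N.
Magnitude = √((-32.76)² + (-391)²) = 392.4 N; direction = atan2(-391, -32.76) = 265.2°.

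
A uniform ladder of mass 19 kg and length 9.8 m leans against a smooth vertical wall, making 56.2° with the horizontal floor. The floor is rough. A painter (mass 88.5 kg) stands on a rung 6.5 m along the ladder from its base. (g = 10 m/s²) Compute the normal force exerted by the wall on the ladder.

Torques about the foot: N_wall · 9.8 sin 56.2° = 19×10×4.9 cos 56.2° + 88.5×10×6.5 cos 56.2° → N_wall = 456.55 N.

N_wall ≈ 457 N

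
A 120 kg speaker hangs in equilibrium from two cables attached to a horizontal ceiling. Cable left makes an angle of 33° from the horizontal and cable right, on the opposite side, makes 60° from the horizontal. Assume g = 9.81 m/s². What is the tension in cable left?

T_left ≈ 589 N

Weight W = 120 × 9.81 = 1177 N acts straight down.
Horizontal: T_left cos 33° = T_right cos 60°  →  T_right = 1.677 T_left.
Vertical: T_left sin 33° + T_right sin 60° = 1177.
Substituting the horizontal relation into the vertical equation gives 1.997 T_left = 1177, so T_left = 589.4 N.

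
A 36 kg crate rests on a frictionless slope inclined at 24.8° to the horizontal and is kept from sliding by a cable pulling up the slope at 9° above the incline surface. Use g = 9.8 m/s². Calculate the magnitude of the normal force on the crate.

Take axes along and perpendicular to the incline. Weight components: W sin 24.8° = 148 N down-slope, W cos 24.8° = 320.3 N into the surface.
Along incline: T cos 9° = W sin 24.8° → T = 149.8 N.
Perpendicular: N = W cos 24.8° − T sin 9° = 296.8 N.

N ≈ 297 N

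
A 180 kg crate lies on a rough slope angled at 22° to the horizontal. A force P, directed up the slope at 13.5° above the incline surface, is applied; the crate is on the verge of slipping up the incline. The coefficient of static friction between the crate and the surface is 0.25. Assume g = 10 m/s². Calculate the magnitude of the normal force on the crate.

N ≈ 1420 N

On the verge of sliding up the incline, friction equals μN and acts down the slope.
Perpendicular: N + P sin 13.5° = W cos 22° = 1669 N.
Along incline: P cos 13.5° = W sin 22° + μN  with W sin 22° = 674.3 N.
Solving the pair for P and N: P = 1059 N, N = 1422 N (and f = μN = 355.4 N).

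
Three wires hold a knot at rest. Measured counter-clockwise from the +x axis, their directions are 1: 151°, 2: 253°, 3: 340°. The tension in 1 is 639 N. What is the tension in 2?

T_2 ≈ 100 N

Resolve: ΣF_x = 639 cos 151° + T_2 cos 253° + T_3 cos 340° = 0.
        ΣF_y = 639 sin 151° + T_2 sin 253° + T_3 sin 340° = 0.
The known terms sum to (-558.9, 309.8) N, so -0.2924 T_2 + 0.9397 T_3 = 558.9 and -0.9563 T_2 − 0.3420 T_3 = -309.8.
Solving simultaneously: T_2 = 100.1 N, T_3 = 625.9 N.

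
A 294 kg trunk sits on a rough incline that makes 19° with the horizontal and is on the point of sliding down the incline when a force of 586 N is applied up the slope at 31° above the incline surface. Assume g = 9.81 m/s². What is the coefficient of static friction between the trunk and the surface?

On the verge of sliding down the incline, friction is at its maximum μN and acts up the slope.
Perpendicular to incline: N = W cos 19° − P sin 31° = 2727 − 301.8 = 2425 N.
Along incline: P cos 31° + μN = W sin 19° → μ = (W sin 19° − P cos 31°) / N = 0.1801.

μ ≈ 0.180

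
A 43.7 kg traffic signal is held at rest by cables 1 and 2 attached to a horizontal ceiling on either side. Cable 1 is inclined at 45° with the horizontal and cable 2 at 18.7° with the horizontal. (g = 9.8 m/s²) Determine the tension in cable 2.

T_2 ≈ 338 N

Weight W = 43.7 × 9.8 = 428.3 N acts straight down.
Horizontal: T_1 cos 45° = T_2 cos 18.7°  →  T_1 = 1.34 T_2.
Vertical: T_1 sin 45° + T_2 sin 18.7° = 428.3.
Substituting the horizontal relation into the vertical equation gives 1.268 T_2 = 428.3, so T_2 = 337.8 N.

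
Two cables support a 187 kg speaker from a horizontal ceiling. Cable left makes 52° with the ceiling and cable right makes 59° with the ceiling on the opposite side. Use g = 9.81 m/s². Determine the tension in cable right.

Weight W = 187 × 9.81 = 1834 N acts straight down.
Horizontal: T_left cos 52° = T_right cos 59°  →  T_left = 0.8366 T_right.
Vertical: T_left sin 52° + T_right sin 59° = 1834.
Substituting the horizontal relation into the vertical equation gives 1.516 T_right = 1834, so T_right = 1210 N.

T_right ≈ 1210 N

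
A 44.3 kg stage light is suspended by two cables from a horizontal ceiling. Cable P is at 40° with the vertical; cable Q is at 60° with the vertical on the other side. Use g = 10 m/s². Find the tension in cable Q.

T_Q ≈ 289 N

Angles from the horizontal: cable P is 90° − 40° = 50°, cable Q is 90° − 60° = 30°.
Weight W = 44.3 × 10 = 443 N acts straight down.
Horizontal: T_P cos 50° = T_Q cos 30°  →  T_P = 1.347 T_Q.
Vertical: T_P sin 50° + T_Q sin 30° = 443.
Substituting the horizontal relation into the vertical equation gives 1.532 T_Q = 443, so T_Q = 289.1 N.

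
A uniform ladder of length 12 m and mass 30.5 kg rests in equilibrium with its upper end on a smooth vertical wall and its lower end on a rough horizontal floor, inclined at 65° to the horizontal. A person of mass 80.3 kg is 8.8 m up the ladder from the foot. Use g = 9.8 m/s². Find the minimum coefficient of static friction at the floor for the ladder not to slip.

ΣF_y = 0: N_floor = 30.5×9.8 + 80.3×9.8 = 1085.8 N.
Torques about the foot: N_wall · 12 sin 65° = 30.5×9.8×6 cos 65° + 80.3×9.8×8.8 cos 65° → N_wall = 338.79 N.
ΣF_x = 0: f_floor = N_wall = 338.79 N.
μ_min = f_floor / N_floor = 338.79 / 1085.8 = 0.312.

μ_min ≈ 0.312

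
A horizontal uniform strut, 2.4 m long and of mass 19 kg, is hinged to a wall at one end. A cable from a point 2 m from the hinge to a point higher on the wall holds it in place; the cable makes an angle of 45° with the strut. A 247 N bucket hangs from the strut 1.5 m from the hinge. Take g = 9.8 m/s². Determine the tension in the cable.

Take torques about the hinge: T sin 45° · 2 = 19×9.8×1.2 + 247×1.5 = 593.94 N·m.
So T = 593.94 / (0.7071 × 2) = 419.98 N.

T ≈ 420 N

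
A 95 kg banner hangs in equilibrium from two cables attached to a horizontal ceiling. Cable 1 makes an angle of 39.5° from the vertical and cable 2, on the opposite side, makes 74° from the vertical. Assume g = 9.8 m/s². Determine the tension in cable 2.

T_2 ≈ 646 N

Angles from the horizontal: cable 1 is 90° − 39.5° = 50.5°, cable 2 is 90° − 74° = 16°.
Weight W = 95 × 9.8 = 931 N acts straight down.
Horizontal: T_1 cos 50.5° = T_2 cos 16°  →  T_1 = 1.511 T_2.
Vertical: T_1 sin 50.5° + T_2 sin 16° = 931.
Substituting the horizontal relation into the vertical equation gives 1.442 T_2 = 931, so T_2 = 645.7 N.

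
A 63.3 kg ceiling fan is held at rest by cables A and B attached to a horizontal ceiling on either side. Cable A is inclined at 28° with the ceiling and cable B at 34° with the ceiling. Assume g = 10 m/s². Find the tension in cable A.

Weight W = 63.3 × 10 = 633 N acts straight down.
Horizontal: T_A cos 28° = T_B cos 34°  →  T_B = 1.065 T_A.
Vertical: T_A sin 28° + T_B sin 34° = 633.
Substituting the horizontal relation into the vertical equation gives 1.065 T_A = 633, so T_A = 594.4 N.

T_A ≈ 594 N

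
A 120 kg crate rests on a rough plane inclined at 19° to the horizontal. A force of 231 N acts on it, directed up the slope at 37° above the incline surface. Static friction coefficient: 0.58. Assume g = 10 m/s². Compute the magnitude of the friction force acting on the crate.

f ≈ 206 N

Axes along / perpendicular to the incline. W sin 19° = 390.7 N down-slope; W cos 19° = 1135 N into the surface.
Perpendicular: N = W cos 19° − P sin 37° = 1135 − 139 = 995.6 N.
Along incline: P cos 37° + f = W sin 19° (friction acts up-slope) → f = 390.7 − 184.5 = 206.2 N.
|f| = 206.2 N ≤ μN = 577.4 N, so the crate is indeed static.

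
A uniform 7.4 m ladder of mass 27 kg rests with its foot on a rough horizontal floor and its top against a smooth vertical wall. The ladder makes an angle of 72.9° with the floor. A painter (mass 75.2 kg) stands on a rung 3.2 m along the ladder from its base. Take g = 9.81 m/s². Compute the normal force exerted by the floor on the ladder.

ΣF_y = 0: N_floor = 27×9.81 + 75.2×9.81 = 1002.6 N.

N_floor ≈ 1000 N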